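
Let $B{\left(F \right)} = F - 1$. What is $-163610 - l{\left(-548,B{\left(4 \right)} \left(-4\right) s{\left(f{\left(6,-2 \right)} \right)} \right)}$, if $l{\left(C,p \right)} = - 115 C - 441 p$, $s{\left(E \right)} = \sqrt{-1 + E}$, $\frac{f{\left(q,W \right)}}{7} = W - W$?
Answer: $-226630 - 5292 i \approx -2.2663 \cdot 10^{5} - 5292.0 i$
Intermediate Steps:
$f{\left(q,W \right)} = 0$ ($f{\left(q,W \right)} = 7 \left(W - W\right) = 7 \cdot 0 = 0$)
$B{\left(F \right)} = -1 + F$ ($B{\left(F \right)} = F - 1 = -1 + F$)
$l{\left(C,p \right)} = - 441 p - 115 C$
$-163610 - l{\left(-548,B{\left(4 \right)} \left(-4\right) s{\left(f{\left(6,-2 \right)} \right)} \right)} = -163610 - \left(- 441 \left(-1 + 4\right) \left(-4\right) \sqrt{-1 + 0} - -63020\right) = -163610 - \left(- 441 \cdot 3 \left(-4\right) \sqrt{-1} + 63020\right) = -163610 - \left(- 441 \left(- 12 i\right) + 63020\right) = -163610 - \left(5292 i + 63020\right) = -163610 - \left(63020 + 5292 i\right) = -226630 - 5292 i$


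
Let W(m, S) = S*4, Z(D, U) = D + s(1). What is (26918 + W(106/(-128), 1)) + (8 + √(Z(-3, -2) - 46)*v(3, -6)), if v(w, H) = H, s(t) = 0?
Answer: 26930 - 42*I ≈ 26930.0 - 42.0*I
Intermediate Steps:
Z(D, U) = D (Z(D, U) = D + 0 = D)
W(m, S) = 4*S
(26918 + W(106/(-128), 1)) + (8 + √(Z(-3, -2) - 46)*v(3, -6)) = (26918 + 4*1) + (8 + √(-3 - 46)*(-6)) = (26918 + 4) + (8 + √(-49)*(-6)) = 26922 + (8 + (7*I)*(-6)) = 26922 + (8 - 42*I) = 26930 - 42*I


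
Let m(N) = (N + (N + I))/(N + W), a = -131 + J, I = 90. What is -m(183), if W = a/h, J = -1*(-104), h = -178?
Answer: -27056/10867 ≈ -2.4897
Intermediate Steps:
J = 104
a = -27 (a = -131 + 104 = -27)
W = 27/178 (W = -27/(-178) = -27*(-1/178) = 27/178 ≈ 0.15169)
m(N) = (90 + 2*N)/(27/178 + N) (m(N) = (N + (N + 90))/(N + 27/178) = (N + (90 + N))/(27/178 + N) = (90 + 2*N)/(27/178 + N))
-m(183) = -356*(45 + 183)/(27 + 178*183) = -356*228/(27 + 32574) = -356*228/32601 = -1*27056/10867 = -27056/10867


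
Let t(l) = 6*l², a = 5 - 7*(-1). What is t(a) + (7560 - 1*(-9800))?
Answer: 18224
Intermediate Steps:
a = 12 (a = 5 + 7 = 12)
t(a) + (7560 - 1*(-9800)) = 6*12² + (7560 - 1*(-9800)) = 6*144 + (7560 + 9800) = 864 + 17360 = 18224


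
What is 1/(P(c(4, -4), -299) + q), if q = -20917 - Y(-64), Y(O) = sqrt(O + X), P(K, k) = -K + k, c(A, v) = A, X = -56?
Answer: I/(2*(sqrt(30) - 10610*I)) ≈ -4.7125e-5 + 2.4328e-8*I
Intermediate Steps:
P(K, k) = k - K
Y(O) = sqrt(-56 + O) (Y(O) = sqrt(O - 56) = sqrt(-56 + O))
q = -20917 - 2*I*sqrt(30) (q = -20917 - sqrt(-56 - 64) = -20917 - sqrt(-120) = -20917 - 2*I*sqrt(30) ≈ -20917.0 - 10.954*I)
1/(P(c(4, -4), -299) + q) = 1/((-299 - 1*4) + (-20917 - 2*I*sqrt(30))) = 1/((-299 - 4) + (-20917 - 2*I*sqrt(30))) = 1/(-303 + (-20917 - 2*I*sqrt(30))) = 1/(-21220 - 2*I*sqrt(30))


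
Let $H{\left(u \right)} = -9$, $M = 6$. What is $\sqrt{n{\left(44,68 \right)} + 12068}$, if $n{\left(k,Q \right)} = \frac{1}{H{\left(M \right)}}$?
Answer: $\frac{\sqrt{108611}}{3} \approx 109.85$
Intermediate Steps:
$n{\left(k,Q \right)} = - \frac{1}{9}$ ($n{\left(k,Q \right)} = \frac{1}{-9} = - \frac{1}{9}$)
$\sqrt{n{\left(44,68 \right)} + 12068} = \sqrt{- \frac{1}{9} + 12068} = \sqrt{\frac{108611}{9}} = \frac{\sqrt{108611}}{3}$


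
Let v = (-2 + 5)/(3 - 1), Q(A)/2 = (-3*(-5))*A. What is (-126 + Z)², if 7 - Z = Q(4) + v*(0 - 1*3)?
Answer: 219961/4 ≈ 54990.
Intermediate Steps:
Q(A) = 30*A (Q(A) = 2*((-3*(-5))*A) = 2*(15*A) = 30*A)
v = 3/2 ≈ 1.5000
Z = -217/2 (Z = 7 - (30*4 + 3*(0 - 1*3)/2) = 7 - (120 + 3*(0 - 3)/2) = 7 - (120 + (3/2)*(-3)) = 7 - (120 - 9/2) = 7 - 1*231/2 = 7 - 231/2 = -217/2 ≈ -108.50)
(-126 + Z)² = (-126 - 217/2)² = (-469/2)² = 219961/4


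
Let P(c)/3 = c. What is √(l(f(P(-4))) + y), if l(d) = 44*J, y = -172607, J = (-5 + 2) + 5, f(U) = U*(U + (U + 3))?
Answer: I*√172519 ≈ 415.35*I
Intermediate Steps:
P(c) = 3*c
f(U) = U*(3 + 2*U) (f(U) = U*(U + (3 + U)) = U*(3 + 2*U))
J = 2 (J = -3 + 5 = 2)
l(d) = 88 (l(d) = 44*2 = 88)
√(l(f(P(-4))) + y) = √(88 - 172607) = √(-172519) = I*√172519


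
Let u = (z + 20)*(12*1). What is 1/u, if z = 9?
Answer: 1/348 ≈ 0.0028736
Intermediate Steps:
u = 348 (u = (9 + 20)*(12*1) = 29*12 = 348)
1/u = 1/348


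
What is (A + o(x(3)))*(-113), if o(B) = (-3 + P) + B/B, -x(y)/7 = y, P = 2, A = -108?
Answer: 12204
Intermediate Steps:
x(y) = -7*y
o(B) = 0 (o(B) = (-3 + 2) + B/B = -1 + 1 = 0)
(A + o(x(3)))*(-113) = (-108 + 0)*(-113) = -108*(-113) = 12204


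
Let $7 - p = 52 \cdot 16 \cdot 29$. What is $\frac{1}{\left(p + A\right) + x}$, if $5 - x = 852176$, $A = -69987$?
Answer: $- \frac{1}{946279} \approx -1.0568 \cdot 10^{-6}$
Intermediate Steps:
$x = -852171$ ($x = 5 - 852176 = -852171$)
$p = -24121$ ($p = 7 - 52 \cdot 16 \cdot 29 = 7 - 832 \cdot 29 = 7 - 24128 = -24121$)
$\frac{1}{\left(p + A\right) + x} = \frac{1}{\left(-24121 - 69987\right) - 852171} = \frac{1}{-94108 - 852171} = \frac{1}{-946279} = - \frac{1}{946279}$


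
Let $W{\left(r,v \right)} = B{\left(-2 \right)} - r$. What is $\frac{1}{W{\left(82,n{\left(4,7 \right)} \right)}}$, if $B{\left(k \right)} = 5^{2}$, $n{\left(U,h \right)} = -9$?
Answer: $- \frac{1}{57} \approx -0.017544$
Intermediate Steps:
$B{\left(k \right)} = 25$
$W{\left(r,v \right)} = 25 - r$
$\frac{1}{W{\left(82,n{\left(4,7 \right)} \right)}} = \frac{1}{25 - 82} = \frac{1}{-57} = - \frac{1}{57}$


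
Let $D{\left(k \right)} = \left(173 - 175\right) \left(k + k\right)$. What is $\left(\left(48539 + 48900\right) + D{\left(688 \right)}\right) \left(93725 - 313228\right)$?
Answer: $-20784080561$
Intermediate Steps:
$D{\left(k \right)} = - 4 k$ ($D{\left(k \right)} = - 2 \cdot 2 k = - 4 k$)
$\left(\left(48539 + 48900\right) + D{\left(688 \right)}\right) \left(93725 - 313228\right) = \left(\left(48539 + 48900\right) - 2752\right) \left(93725 - 313228\right) = \left(97439 - 2752\right) \left(-219503\right) = 94687 \left(-219503\right) = -20784080561$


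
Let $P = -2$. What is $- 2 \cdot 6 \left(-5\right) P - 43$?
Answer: $-163$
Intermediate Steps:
$- 2 \cdot 6 \left(-5\right) P - 43 = - 2 \cdot 6 \left(-5\right) \left(-2\right) - 43 = - 2 \left(\left(-30\right) \left(-2\right)\right) - 43 = \left(-2\right) 60 - 43 = -120 - 43 = -163$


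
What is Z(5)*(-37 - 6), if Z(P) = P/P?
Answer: -43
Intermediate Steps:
Z(P) = 1
Z(5)*(-37 - 6) = 1*(-37 - 6) = 1*(-43) = -43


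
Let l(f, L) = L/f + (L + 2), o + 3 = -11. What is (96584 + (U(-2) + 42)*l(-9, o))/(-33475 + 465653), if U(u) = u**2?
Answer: 432466/1944801 ≈ 0.22237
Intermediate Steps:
o = -14 (o = -3 - 11 = -14)
l(f, L) = 2 + L + L/f (l(f, L) = L/f + (2 + L) = 2 + L + L/f)
(96584 + (U(-2) + 42)*l(-9, o))/(-33475 + 465653) = (96584 + ((-2)**2 + 42)*(2 - 14 - 14/(-9)))/(-33475 + 465653) = (96584 + (4 + 42)*(2 - 14 - 14*(-1/9)))/432178 = (96584 + 46*(2 - 14 + 14/9))*(1/432178) = (96584 + 46*(-94/9))*(1/432178) = (96584 - 4324/9)*(1/432178) = (864932/9)*(1/432178) = 432466/1944801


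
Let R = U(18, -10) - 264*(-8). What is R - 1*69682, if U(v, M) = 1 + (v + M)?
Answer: -67561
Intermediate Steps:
U(v, M) = 1 + M + v (U(v, M) = 1 + (M + v) = 1 + M + v)
R = 2121 (R = (1 - 10 + 18) - 264*(-8) = 9 + 2112 = 2121)
R - 1*69682 = 2121 - 1*69682 = 2121 - 69682 = -67561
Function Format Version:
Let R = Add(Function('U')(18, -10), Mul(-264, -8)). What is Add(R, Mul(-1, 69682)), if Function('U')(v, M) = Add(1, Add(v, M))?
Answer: -67561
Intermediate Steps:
Function('U')(v, M) = Add(1, M, v) (Function('U')(v, M) = Add(1, Add(M, v)) = Add(1, M, v))
R = 2121 (R = Add(Add(1, -10, 18), Mul(-264, -8)) = Add(9, 2112) = 2121)
Add(R, Mul(-1, 69682)) = Add(2121, Mul(-1, 69682)) = Add(2121, -69682) = -67561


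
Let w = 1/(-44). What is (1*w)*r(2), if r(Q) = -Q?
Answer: 1/22 ≈ 0.045455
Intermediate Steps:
w = -1/44 ≈ -0.022727
(1*w)*r(2) = (1*(-1/44))*(-1*2) = -1/44*(-2) = 1/22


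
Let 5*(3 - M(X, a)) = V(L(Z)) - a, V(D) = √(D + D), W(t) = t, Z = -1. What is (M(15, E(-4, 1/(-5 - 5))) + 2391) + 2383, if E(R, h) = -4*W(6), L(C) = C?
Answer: 23861/5 - I*√2/5 ≈ 4772.2 - 0.28284*I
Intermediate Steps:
V(D) = √2*√D (V(D) = √(2*D) = √2*√D)
E(R, h) = -24 (E(R, h) = -4*6 = -24)
M(X, a) = 3 + a/5 - I*√2/5 (M(X, a) = 3 - (√2*√(-1) - a)/5 = 3 - (√2*I - a)/5 = 3 - (I*√2 - a)/5 = 3 - (-a + I*√2)/5 = 3 + (a/5 - I*√2/5) = 3 + a/5 - I*√2/5)
(M(15, E(-4, 1/(-5 - 5))) + 2391) + 2383 = ((3 + (⅕)*(-24) - I*√2/5) + 2391) + 2383 = ((3 - 24/5 - I*√2/5) + 2391) + 2383 = ((-9/5 - I*√2/5) + 2391) + 2383 = (11946/5 - I*√2/5) + 2383 = 23861/5 - I*√2/5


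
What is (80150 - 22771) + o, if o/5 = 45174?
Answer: 283249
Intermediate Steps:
o = 225870 (o = 5*45174 = 225870)
(80150 - 22771) + o = (80150 - 22771) + 225870 = 57379 + 225870 = 283249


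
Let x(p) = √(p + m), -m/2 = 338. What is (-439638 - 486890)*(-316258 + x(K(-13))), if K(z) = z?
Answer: 293021892224 - 926528*I*√689 ≈ 2.9302e+11 - 2.432e+7*I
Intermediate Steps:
m = -676 (m = -2*338 = -676)
x(p) = √(-676 + p) (x(p) = √(p - 676) = √(-676 + p))
(-439638 - 486890)*(-316258 + x(K(-13))) = (-439638 - 486890)*(-316258 + √(-676 - 13)) = -926528*(-316258 + √(-689)) = -926528*(-316258 + I*√689) = 293021892224 - 926528*I*√689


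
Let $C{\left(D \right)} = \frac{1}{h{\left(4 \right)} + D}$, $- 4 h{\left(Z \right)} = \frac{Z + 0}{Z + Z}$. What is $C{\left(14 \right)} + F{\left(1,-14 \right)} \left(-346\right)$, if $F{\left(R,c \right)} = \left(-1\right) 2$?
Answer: $\frac{76820}{111} \approx 692.07$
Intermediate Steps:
$F{\left(R,c \right)} = -2$
$h{\left(Z \right)} = - \frac{1}{8}$ ($h{\left(Z \right)} = - \frac{\left(Z + 0\right) \frac{1}{Z + Z}}{4} = - \frac{Z \frac{1}{2 Z}}{4} = \left(- \frac{1}{4}\right) \frac{1}{2} = - \frac{1}{8}$)
$C{\left(D \right)} = \frac{1}{- \frac{1}{8} + D}$
$C{\left(14 \right)} + F{\left(1,-14 \right)} \left(-346\right) = \frac{8}{-1 + 8 \cdot 14} - -692 = \frac{8}{-1 + 112} + 692 = \frac{8}{111} + 692 = \frac{76820}{111}$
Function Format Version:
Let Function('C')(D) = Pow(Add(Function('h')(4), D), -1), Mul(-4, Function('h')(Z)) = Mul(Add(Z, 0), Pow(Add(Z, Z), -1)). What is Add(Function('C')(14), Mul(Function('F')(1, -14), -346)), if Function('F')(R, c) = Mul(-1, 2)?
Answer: Rational(76820, 111) ≈ 692.07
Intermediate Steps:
Function('F')(R, c) = -2
Function('h')(Z) = Rational(-1, 8) (Function('h')(Z) = Mul(Rational(-1, 4), Mul(Add(Z, 0), Pow(Add(Z, Z), -1))) = Mul(Rational(-1, 4), Mul(Z, Pow(Mul(2, Z), -1))) = Mul(Rational(-1, 4), Mul(Z, Mul(Rational(1, 2), Pow(Z, -1)))) = Mul(Rational(-1, 4), Rational(1, 2)) = Rational(-1, 8))
Function('C')(D) = Pow(Add(Rational(-1, 8), D), -1)
Add(Function('C')(14), Mul(Function('F')(1, -14), -346)) = Add(Mul(8, Pow(Add(-1, Mul(8, 14)), -1)), Mul(-2, -346)) = Add(Mul(8, Pow(Add(-1, 112), -1)), 692) = Add(Mul(8, Pow(111, -1)), 692) = Add(Mul(8, Rational(1, 111)), 692) = Add(Rational(8, 111), 692) = Rational(76820, 111)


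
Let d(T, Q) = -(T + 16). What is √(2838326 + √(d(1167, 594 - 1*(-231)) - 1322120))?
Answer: √(2838326 + I*√1323303) ≈ 1684.7 + 0.341*I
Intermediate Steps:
d(T, Q) = -16 - T (d(T, Q) = -(16 + T) = -16 - T)
√(2838326 + √(d(1167, 594 - 1*(-231)) - 1322120)) = √(2838326 + √((-16 - 1*1167) - 1322120)) = √(2838326 + √((-16 - 1167) - 1322120)) = √(2838326 + √(-1183 - 1322120)) = √(2838326 + √(-1323303)) = √(2838326 + I*√1323303)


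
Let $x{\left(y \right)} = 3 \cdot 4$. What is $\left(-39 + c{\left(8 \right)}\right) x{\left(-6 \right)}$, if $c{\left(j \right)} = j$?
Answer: $-372$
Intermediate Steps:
$x{\left(y \right)} = 12$
$\left(-39 + c{\left(8 \right)}\right) x{\left(-6 \right)} = \left(-39 + 8\right) 12 = \left(-31\right) 12 = -372$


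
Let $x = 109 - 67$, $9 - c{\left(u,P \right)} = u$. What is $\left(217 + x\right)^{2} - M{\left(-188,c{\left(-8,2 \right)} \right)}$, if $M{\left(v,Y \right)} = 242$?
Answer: $66839$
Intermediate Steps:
$c{\left(u,P \right)} = 9 - u$
$x = 42$
$\left(217 + x\right)^{2} - M{\left(-188,c{\left(-8,2 \right)} \right)} = \left(217 + 42\right)^{2} - 242 = 259^{2} - 242 = 67081 - 242 = 66839$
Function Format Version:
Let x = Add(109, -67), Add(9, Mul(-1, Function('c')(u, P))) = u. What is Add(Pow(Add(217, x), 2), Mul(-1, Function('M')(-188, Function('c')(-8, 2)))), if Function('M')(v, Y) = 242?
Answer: 66839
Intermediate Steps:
Function('c')(u, P) = Add(9, Mul(-1, u))
x = 42
Add(Pow(Add(217, x), 2), Mul(-1, Function('M')(-188, Function('c')(-8, 2)))) = Add(Pow(Add(217, 42), 2), Mul(-1, 242)) = Add(Pow(259, 2), -242) = Add(67081, -242) = 66839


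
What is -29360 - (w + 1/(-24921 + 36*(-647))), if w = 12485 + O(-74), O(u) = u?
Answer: -2013905222/48213 ≈ -41771.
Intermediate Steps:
w = 12411 (w = 12485 - 74 = 12411)
-29360 - (w + 1/(-24921 + 36*(-647))) = -29360 - (12411 + 1/(-24921 + 36*(-647))) = -29360 - (12411 + 1/(-24921 - 23292)) = -29360 - (12411 + 1/(-48213)) = -29360 - (12411 - 1/48213) = -29360 - 1*598371542/48213 = -29360 - 598371542/48213 = -2013905222/48213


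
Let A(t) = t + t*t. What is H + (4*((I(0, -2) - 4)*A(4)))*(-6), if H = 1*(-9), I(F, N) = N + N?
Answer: 3831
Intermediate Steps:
A(t) = t + t²
I(F, N) = 2*N
H = -9
H + (4*((I(0, -2) - 4)*A(4)))*(-6) = -9 + (4*((2*(-2) - 4)*(4*(1 + 4))))*(-6) = -9 + (4*((-4 - 4)*(4*5)))*(-6) = -9 + (4*(-8*20))*(-6) = -9 + (4*(-160))*(-6) = -9 - 640*(-6) = -9 + 3840 = 3831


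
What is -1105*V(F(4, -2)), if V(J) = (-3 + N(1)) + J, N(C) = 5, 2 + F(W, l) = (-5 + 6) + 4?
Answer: -5525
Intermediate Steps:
F(W, l) = 3 (F(W, l) = -2 + ((-5 + 6) + 4) = -2 + (1 + 4) = -2 + 5 = 3)
V(J) = 2 + J (V(J) = (-3 + 5) + J = 2 + J)
-1105*V(F(4, -2)) = -1105*(2 + 3) = -1105*5 = -5525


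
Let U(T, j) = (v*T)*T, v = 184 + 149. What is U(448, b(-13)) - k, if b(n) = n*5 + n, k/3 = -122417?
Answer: 67201683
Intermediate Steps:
k = -367251 (k = 3*(-122417) = -367251)
v = 333
b(n) = 6*n (b(n) = 5*n + n = 6*n)
U(T, j) = 333*T² (U(T, j) = (333*T)*T = 333*T²)
U(448, b(-13)) - k = 333*448² - 1*(-367251) = 333*200704 + 367251 = 66834432 + 367251 = 67201683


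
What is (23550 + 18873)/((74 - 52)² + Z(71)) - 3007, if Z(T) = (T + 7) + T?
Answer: -620336/211 ≈ -2940.0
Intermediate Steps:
Z(T) = 7 + 2*T (Z(T) = (7 + T) + T = 7 + 2*T)
(23550 + 18873)/((74 - 52)² + Z(71)) - 3007 = (23550 + 18873)/((74 - 52)² + (7 + 2*71)) - 3007 = 42423/(22² + (7 + 142)) - 3007 = 42423/(484 + 149) - 3007 = 42423/633 - 3007 = 42423*(1/633) - 3007 = 14141/211 - 3007 = -620336/211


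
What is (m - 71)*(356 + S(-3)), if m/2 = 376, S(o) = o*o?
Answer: 248565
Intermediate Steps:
S(o) = o**2
m = 752 (m = 2*376 = 752)
(m - 71)*(356 + S(-3)) = (752 - 71)*(356 + (-3)**2) = 681*(356 + 9) = 681*365 = 248565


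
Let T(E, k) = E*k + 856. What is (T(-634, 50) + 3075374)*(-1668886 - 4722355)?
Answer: -19458324961730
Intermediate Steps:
T(E, k) = 856 + E*k
(T(-634, 50) + 3075374)*(-1668886 - 4722355) = ((856 - 634*50) + 3075374)*(-1668886 - 4722355) = ((856 - 31700) + 3075374)*(-6391241) = (-30844 + 3075374)*(-6391241) = 3044530*(-6391241) = -19458324961730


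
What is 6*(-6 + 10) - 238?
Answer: -214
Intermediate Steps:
6*(-6 + 10) - 238 = 6*4 - 238 = 24 - 238 = -214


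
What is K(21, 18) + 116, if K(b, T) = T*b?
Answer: 494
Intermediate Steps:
K(21, 18) + 116 = 18*21 + 116 = 378 + 116 = 494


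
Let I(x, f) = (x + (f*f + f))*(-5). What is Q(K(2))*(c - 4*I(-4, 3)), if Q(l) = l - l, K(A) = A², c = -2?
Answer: 0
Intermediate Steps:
I(x, f) = -5*f - 5*x - 5*f² (I(x, f) = (x + (f² + f))*(-5) = (x + (f + f²))*(-5) = (f + x + f²)*(-5) = -5*f - 5*x - 5*f²)
Q(l) = 0
Q(K(2))*(c - 4*I(-4, 3)) = 0*(-2 - 4*(-5*3 - 5*(-4) - 5*3²)) = 0*(-2 - 4*(-15 + 20 - 5*9)) = 0*(-2 - 4*(-15 + 20 - 45)) = 0*(-2 - 4*(-40)) = 0*(-2 + 160) = 0*158 = 0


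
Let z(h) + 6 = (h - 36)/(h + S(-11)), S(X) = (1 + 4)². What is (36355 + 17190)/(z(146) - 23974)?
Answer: -1831239/820094 ≈ -2.2330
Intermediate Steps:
S(X) = 25 (S(X) = 5² = 25)
z(h) = -6 + (-36 + h)/(25 + h) (z(h) = -6 + (h - 36)/(h + 25) = -6 + (-36 + h)/(25 + h))
(36355 + 17190)/(z(146) - 23974) = (36355 + 17190)/((-186 - 5*146)/(25 + 146) - 23974) = 53545/((-186 - 730)/171 - 23974) = 53545/((1/171)*(-916) - 23974) = 53545/(-916/171 - 23974) = 53545/(-4100470/171) = 53545*(-171/4100470) = -1831239/820094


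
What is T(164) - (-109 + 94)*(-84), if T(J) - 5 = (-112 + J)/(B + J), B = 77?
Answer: -302403/241 ≈ -1254.8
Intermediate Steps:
T(J) = 5 + (-112 + J)/(77 + J)
T(164) - (-109 + 94)*(-84) = 3*(91 + 2*164)/(77 + 164) - (-109 + 94)*(-84) = 3*(91 + 328)/241 - (-15)*(-84) = 3*(1/241)*419 - 1*1260 = 1257/241 - 1260 = -302403/241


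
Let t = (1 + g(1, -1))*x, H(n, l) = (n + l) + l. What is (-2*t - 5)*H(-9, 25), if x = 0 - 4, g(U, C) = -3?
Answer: -861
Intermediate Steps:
x = -4
H(n, l) = n + 2*l (H(n, l) = (l + n) + l = n + 2*l)
t = 8 (t = (1 - 3)*(-4) = -2*(-4) = 8)
(-2*t - 5)*H(-9, 25) = (-2*8 - 5)*(-9 + 2*25) = (-16 - 5)*(-9 + 50) = -21*41 = -861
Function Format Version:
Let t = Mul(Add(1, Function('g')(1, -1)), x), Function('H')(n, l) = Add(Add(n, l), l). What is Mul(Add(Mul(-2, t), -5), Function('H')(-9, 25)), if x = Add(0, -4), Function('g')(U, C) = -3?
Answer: -861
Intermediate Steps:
x = -4
Function('H')(n, l) = Add(n, Mul(2, l)) (Function('H')(n, l) = Add(Add(l, n), l) = Add(n, Mul(2, l)))
t = 8 (t = Mul(Add(1, -3), -4) = Mul(-2, -4) = 8)
Mul(Add(Mul(-2, t), -5), Function('H')(-9, 25)) = Mul(Add(Mul(-2, 8), -5), Add(-9, Mul(2, 25))) = Mul(Add(-16, -5), Add(-9, 50)) = Mul(-21, 41) = -861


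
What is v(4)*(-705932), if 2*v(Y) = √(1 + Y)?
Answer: -352966*√5 ≈ -7.8926e+5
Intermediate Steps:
v(Y) = √(1 + Y)/2
v(4)*(-705932) = (√(1 + 4)/2)*(-705932) = (√5/2)*(-705932) = -352966*√5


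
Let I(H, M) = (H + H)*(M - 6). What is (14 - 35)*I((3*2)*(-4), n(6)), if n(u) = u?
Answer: 0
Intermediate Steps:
I(H, M) = 2*H*(-6 + M) (I(H, M) = (2*H)*(-6 + M) = 2*H*(-6 + M))
(14 - 35)*I((3*2)*(-4), n(6)) = (14 - 35)*(2*((3*2)*(-4))*(-6 + 6)) = -42*6*(-4)*0 = -42*(-24)*0 = -21*0 = 0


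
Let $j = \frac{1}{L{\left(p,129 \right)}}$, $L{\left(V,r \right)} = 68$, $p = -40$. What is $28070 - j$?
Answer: $\frac{1908759}{68} \approx 28070.0$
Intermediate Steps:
$j = \frac{1}{68} \approx 0.014706$
$28070 - j = 28070 - \frac{1}{68} = \frac{1908759}{68}$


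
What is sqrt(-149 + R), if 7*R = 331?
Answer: 2*I*sqrt(1246)/7 ≈ 10.085*I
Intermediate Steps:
R = 331/7 (R = (1/7)*331 = 331/7 ≈ 47.286)
sqrt(-149 + R) = sqrt(-149 + 331/7) = sqrt(-712/7) = 2*I*sqrt(1246)/7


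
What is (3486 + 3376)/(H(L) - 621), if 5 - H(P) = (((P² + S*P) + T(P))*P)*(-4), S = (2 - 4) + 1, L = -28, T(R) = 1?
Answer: -3431/45836 ≈ -0.074854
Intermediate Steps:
S = -1 (S = -2 + 1 = -1)
H(P) = 5 + 4*P*(1 + P² - P) (H(P) = 5 - ((P² - P) + 1)*P*(-4) = 5 - (1 + P² - P)*P*(-4) = 5 - P*(1 + P² - P)*(-4) = 5 - (-4)*P*(1 + P² - P) = 5 + 4*P*(1 + P² - P))
(3486 + 3376)/(H(L) - 621) = (3486 + 3376)/((5 - 4*(-28)² + 4*(-28) + 4*(-28)³) - 621) = 6862/((5 - 4*784 - 112 + 4*(-21952)) - 621) = 6862/((5 - 3136 - 112 - 87808) - 621) = 6862/(-91051 - 621) = 6862/(-91672) = 6862*(-1/91672) = -3431/45836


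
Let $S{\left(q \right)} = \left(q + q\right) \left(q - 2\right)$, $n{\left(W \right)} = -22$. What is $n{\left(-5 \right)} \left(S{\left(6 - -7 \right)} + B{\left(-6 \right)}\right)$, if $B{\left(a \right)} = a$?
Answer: $-6160$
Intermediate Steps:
$S{\left(q \right)} = 2 q \left(-2 + q\right)$
$n{\left(-5 \right)} \left(S{\left(6 - -7 \right)} + B{\left(-6 \right)}\right) = - 22 \left(2 \left(6 - -7\right) \left(-2 + \left(6 - -7\right)\right) - 6\right) = - 22 \left(2 \left(6 + 7\right) \left(-2 + \left(6 + 7\right)\right) - 6\right) = - 22 \left(2 \cdot 13 \left(-2 + 13\right) - 6\right) = - 22 \left(2 \cdot 13 \cdot 11 - 6\right) = - 22 \left(286 - 6\right) = \left(-22\right) 280 = -6160$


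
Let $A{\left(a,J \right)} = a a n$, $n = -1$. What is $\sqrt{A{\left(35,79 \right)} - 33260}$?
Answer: $11 i \sqrt{285} \approx 185.7 i$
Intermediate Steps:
$A{\left(a,J \right)} = - a^{2}$ ($A{\left(a,J \right)} = a a \left(-1\right) = a^{2} \left(-1\right) = - a^{2}$)
$\sqrt{A{\left(35,79 \right)} - 33260} = \sqrt{- 35^{2} - 33260} = \sqrt{\left(-1\right) 1225 - 33260} = \sqrt{-1225 - 33260} = \sqrt{-34485} = 11 i \sqrt{285}$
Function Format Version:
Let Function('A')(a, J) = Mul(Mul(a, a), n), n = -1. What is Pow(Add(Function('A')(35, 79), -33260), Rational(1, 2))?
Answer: Mul(11, I, Pow(285, Rational(1, 2))) ≈ Mul(185.70, I)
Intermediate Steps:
Function('A')(a, J) = Mul(-1, Pow(a, 2)) (Function('A')(a, J) = Mul(Mul(a, a), -1) = Mul(Pow(a, 2), -1) = Mul(-1, Pow(a, 2)))
Pow(Add(Function('A')(35, 79), -33260), Rational(1, 2)) = Pow(Add(Mul(-1, Pow(35, 2)), -33260), Rational(1, 2)) = Pow(Add(Mul(-1, 1225), -33260), Rational(1, 2)) = Pow(Add(-1225, -33260), Rational(1, 2)) = Pow(-34485, Rational(1, 2)) = Mul(11, I, Pow(285, Rational(1, 2)))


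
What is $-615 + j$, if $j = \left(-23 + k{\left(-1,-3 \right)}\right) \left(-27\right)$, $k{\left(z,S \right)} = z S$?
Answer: $-75$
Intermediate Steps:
$k{\left(z,S \right)} = S z$
$j = 540$ ($j = \left(-23 - -3\right) \left(-27\right) = \left(-23 + 3\right) \left(-27\right) = \left(-20\right) \left(-27\right) = 540$)
$-615 + j = -615 + 540 = -75$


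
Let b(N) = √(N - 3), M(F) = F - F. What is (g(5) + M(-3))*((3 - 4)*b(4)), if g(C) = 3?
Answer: -3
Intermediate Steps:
M(F) = 0
b(N) = √(-3 + N)
(g(5) + M(-3))*((3 - 4)*b(4)) = (3 + 0)*((3 - 4)*√(-3 + 4)) = 3*(-√1) = 3*(-1*1) = 3*(-1) = -3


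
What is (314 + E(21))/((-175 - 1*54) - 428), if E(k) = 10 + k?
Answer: -115/219 ≈ -0.52511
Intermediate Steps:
(314 + E(21))/((-175 - 1*54) - 428) = (314 + (10 + 21))/((-175 - 1*54) - 428) = (314 + 31)/((-175 - 54) - 428) = 345/(-229 - 428) = 345/(-657) = 345*(-1/657) = -115/219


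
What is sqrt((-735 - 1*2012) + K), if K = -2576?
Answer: I*sqrt(5323) ≈ 72.959*I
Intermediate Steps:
sqrt((-735 - 1*2012) + K) = sqrt((-735 - 1*2012) - 2576) = sqrt((-735 - 2012) - 2576) = sqrt(-2747 - 2576) = sqrt(-5323) = I*sqrt(5323)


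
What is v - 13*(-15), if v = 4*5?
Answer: 215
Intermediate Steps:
v = 20
v - 13*(-15) = 20 - 13*(-15) = 20 + 195 = 215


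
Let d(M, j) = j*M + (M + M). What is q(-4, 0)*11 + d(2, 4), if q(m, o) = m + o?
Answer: -32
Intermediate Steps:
d(M, j) = 2*M + M*j (d(M, j) = M*j + 2*M = 2*M + M*j)
q(-4, 0)*11 + d(2, 4) = (-4 + 0)*11 + 2*(2 + 4) = -4*11 + 2*6 = -44 + 12 = -32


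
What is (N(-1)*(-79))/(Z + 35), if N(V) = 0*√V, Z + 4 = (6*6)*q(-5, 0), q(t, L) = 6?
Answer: 0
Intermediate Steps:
Z = 212 (Z = -4 + (6*6)*6 = -4 + 36*6 = -4 + 216 = 212)
N(V) = 0
(N(-1)*(-79))/(Z + 35) = (0*(-79))/(212 + 35) = 0/247 = 0*(1/247) = 0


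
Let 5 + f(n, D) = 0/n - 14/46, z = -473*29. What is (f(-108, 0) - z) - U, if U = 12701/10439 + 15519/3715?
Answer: 940421355329/68612335 ≈ 13706.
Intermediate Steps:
z = -13717
U = 16091312/2983145 (U = 12701*(1/10439) + 15519*(1/3715) = 977/803 + 15519/3715 = 16091312/2983145 ≈ 5.3941)
f(n, D) = -122/23 (f(n, D) = -5 + (0/n - 14/46) = -5 + (0 - 14*1/46) = -5 + (0 - 7/23) = -5 - 7/23 = -122/23)
(f(-108, 0) - z) - U = (-122/23 - 1*(-13717)) - 1*16091312/2983145 = (-122/23 + 13717) - 16091312/2983145 = 315369/23 - 16091312/2983145 = 940421355329/68612335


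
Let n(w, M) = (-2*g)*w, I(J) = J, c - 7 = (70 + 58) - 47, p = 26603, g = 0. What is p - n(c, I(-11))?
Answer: 26603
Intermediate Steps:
c = 88 (c = 7 + ((70 + 58) - 47) = 7 + (128 - 47) = 7 + 81 = 88)
n(w, M) = 0 (n(w, M) = (-2*0)*w = 0*w = 0)
p - n(c, I(-11)) = 26603 - 1*0 = 26603 + 0 = 26603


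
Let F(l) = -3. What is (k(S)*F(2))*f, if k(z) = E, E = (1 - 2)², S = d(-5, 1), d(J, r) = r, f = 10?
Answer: -30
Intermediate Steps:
S = 1
E = 1 (E = (-1)² = 1)
k(z) = 1
(k(S)*F(2))*f = (1*(-3))*10 = -3*10 = -30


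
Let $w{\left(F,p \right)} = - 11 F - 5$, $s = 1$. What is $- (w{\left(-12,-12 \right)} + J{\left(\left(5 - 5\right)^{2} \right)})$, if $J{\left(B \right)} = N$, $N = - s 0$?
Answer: $-127$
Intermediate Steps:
$w{\left(F,p \right)} = -5 - 11 F$
$N = 0$ ($N = \left(-1\right) 1 \cdot 0 = \left(-1\right) 0 = 0$)
$J{\left(B \right)} = 0$
$- (w{\left(-12,-12 \right)} + J{\left(\left(5 - 5\right)^{2} \right)}) = - (\left(-5 - -132\right) + 0) = - (\left(-5 + 132\right) + 0) = - (127 + 0) = \left(-1\right) 127 = -127$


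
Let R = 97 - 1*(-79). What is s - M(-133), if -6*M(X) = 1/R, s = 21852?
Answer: 23075713/1056 ≈ 21852.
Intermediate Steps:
R = 176 (R = 97 + 79 = 176)
M(X) = -1/1056 (M(X) = -1/6/176 = -1/6*1/176 = -1/1056)
s - M(-133) = 21852 - 1*(-1/1056) = 21852 + 1/1056 = 23075713/1056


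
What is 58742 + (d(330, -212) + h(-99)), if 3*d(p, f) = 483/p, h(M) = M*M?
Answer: 22619351/330 ≈ 68544.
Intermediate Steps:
h(M) = M²
d(p, f) = 161/p (d(p, f) = (483/p)/3 = 161/p)
58742 + (d(330, -212) + h(-99)) = 58742 + (161/330 + (-99)²) = 58742 + (161*(1/330) + 9801) = 58742 + (161/330 + 9801) = 58742 + 3234491/330 = 22619351/330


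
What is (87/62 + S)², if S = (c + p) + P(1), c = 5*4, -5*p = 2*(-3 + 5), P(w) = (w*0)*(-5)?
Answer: 40793769/96100 ≈ 424.49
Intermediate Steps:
P(w) = 0 (P(w) = 0*(-5) = 0)
p = -⅘ (p = -2*(-3 + 5)/5 = -2*2/5 = -⅕*4 = -⅘ ≈ -0.80000)
c = 20
S = 96/5 (S = (20 - ⅘) + 0 = 96/5 + 0 = 96/5 ≈ 19.200)
(87/62 + S)² = (87/62 + 96/5)² = (6387/310)² = 40793769/96100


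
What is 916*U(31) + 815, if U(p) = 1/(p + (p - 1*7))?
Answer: 45741/55 ≈ 831.65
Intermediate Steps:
U(p) = 1/(-7 + 2*p) (U(p) = 1/(p + (p - 7)) = 1/(p + (-7 + p)) = 1/(-7 + 2*p))
916*U(31) + 815 = 916/(-7 + 2*31) + 815 = 916/(-7 + 62) + 815 = 916/55 + 815 = 45741/55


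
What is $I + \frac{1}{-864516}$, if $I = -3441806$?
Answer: $- \frac{2975496355897}{864516} \approx -3.4418 \cdot 10^{6}$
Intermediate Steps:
$I + \frac{1}{-864516} = -3441806 + \frac{1}{-864516} = -3441806 - \frac{1}{864516} = - \frac{2975496355897}{864516}$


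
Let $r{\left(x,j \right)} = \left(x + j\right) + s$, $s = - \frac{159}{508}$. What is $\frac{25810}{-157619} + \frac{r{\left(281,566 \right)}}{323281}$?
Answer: $- \frac{6694859959}{41549367244} \approx -0.16113$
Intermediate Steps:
$s = - \frac{159}{508}$ ($s = \left(-159\right) \frac{1}{508} = - \frac{159}{508} \approx -0.31299$)
$r{\left(x,j \right)} = - \frac{159}{508} + j + x$ ($r{\left(x,j \right)} = \left(x + j\right) - \frac{159}{508} = \left(j + x\right) - \frac{159}{508} = - \frac{159}{508} + j + x$)
$\frac{25810}{-157619} + \frac{r{\left(281,566 \right)}}{323281} = \frac{25810}{-157619} + \frac{- \frac{159}{508} + 566 + 281}{323281} = 25810 \left(- \frac{1}{157619}\right) + \frac{430117}{508} \cdot \frac{1}{323281} = - \frac{290}{1771} + \frac{430117}{164226748} = - \frac{6694859959}{41549367244}$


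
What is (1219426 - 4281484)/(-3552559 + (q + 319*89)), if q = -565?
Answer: 1020686/1174911 ≈ 0.86873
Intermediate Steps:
(1219426 - 4281484)/(-3552559 + (q + 319*89)) = (1219426 - 4281484)/(-3552559 + (-565 + 319*89)) = -3062058/(-3552559 + (-565 + 28391)) = -3062058/(-3552559 + 27826) = -3062058/(-3524733) = -3062058*(-1/3524733) = 1020686/1174911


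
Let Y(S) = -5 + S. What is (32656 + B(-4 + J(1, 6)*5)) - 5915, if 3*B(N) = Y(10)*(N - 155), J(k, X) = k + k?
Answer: 79478/3 ≈ 26493.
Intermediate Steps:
J(k, X) = 2*k
B(N) = -775/3 + 5*N/3 (B(N) = ((-5 + 10)*(N - 155))/3 = (5*(-155 + N))/3 = (-775 + 5*N)/3 = -775/3 + 5*N/3)
(32656 + B(-4 + J(1, 6)*5)) - 5915 = (32656 + (-775/3 + 5*(-4 + (2*1)*5)/3)) - 5915 = (32656 + (-775/3 + 5*(-4 + 2*5)/3)) - 5915 = (32656 + (-775/3 + 5*(-4 + 10)/3)) - 5915 = (32656 + (-775/3 + (5/3)*6)) - 5915 = (32656 + (-775/3 + 10)) - 5915 = (32656 - 745/3) - 5915 = 97223/3 - 5915 = 79478/3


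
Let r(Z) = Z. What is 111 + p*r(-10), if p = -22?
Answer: 331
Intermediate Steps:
111 + p*r(-10) = 111 - 22*(-10) = 111 + 220 = 331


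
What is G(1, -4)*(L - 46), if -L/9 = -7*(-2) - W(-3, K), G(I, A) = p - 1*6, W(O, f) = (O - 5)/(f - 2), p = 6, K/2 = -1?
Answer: 0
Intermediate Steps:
K = -2 (K = 2*(-1) = -2)
W(O, f) = (-5 + O)/(-2 + f)
G(I, A) = 0 (G(I, A) = 6 - 1*6 = 6 - 6 = 0)
L = -108 (L = -9*(-7*(-2) - (-5 - 3)/(-2 - 2)) = -9*(14 - (-8)/(-4)) = -9*(14 - (-1)*(-8)/4) = -9*(14 - 1*2) = -9*(14 - 2) = -9*12 = -108)
G(1, -4)*(L - 46) = 0*(-108 - 46) = 0*(-154) = 0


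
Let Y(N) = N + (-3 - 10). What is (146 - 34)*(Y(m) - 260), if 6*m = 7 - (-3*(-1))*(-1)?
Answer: -91168/3 ≈ -30389.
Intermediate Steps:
m = 5/3 (m = (7 - (-3*(-1))*(-1))/6 = (7 - 3*(-1))/6 = (7 - 1*(-3))/6 = (7 + 3)/6 = (1/6)*10 = 5/3 ≈ 1.6667)
Y(N) = -13 + N (Y(N) = N - 13 = -13 + N)
(146 - 34)*(Y(m) - 260) = (146 - 34)*((-13 + 5/3) - 260) = 112*(-34/3 - 260) = 112*(-814/3) = -91168/3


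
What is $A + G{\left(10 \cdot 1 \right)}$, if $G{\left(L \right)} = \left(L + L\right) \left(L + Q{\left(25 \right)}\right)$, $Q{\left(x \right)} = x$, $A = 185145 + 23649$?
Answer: $209494$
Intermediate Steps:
$A = 208794$
$G{\left(L \right)} = 2 L \left(25 + L\right)$ ($G{\left(L \right)} = \left(L + L\right) \left(L + 25\right) = 2 L \left(25 + L\right)$)
$A + G{\left(10 \cdot 1 \right)} = 208794 + 2 \cdot 10 \cdot 1 \left(25 + 10 \cdot 1\right) = 208794 + 2 \cdot 10 \left(25 + 10\right) = 208794 + 2 \cdot 10 \cdot 35 = 208794 + 700 = 209494$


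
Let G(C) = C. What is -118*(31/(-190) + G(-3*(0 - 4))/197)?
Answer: 225793/18715 ≈ 12.065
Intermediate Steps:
-118*(31/(-190) + G(-3*(0 - 4))/197) = -118*(31/(-190) - 3*(0 - 4)/197) = -118*(31*(-1/190) - 3*(-4)*(1/197)) = -118*(-31/190 + 12*(1/197)) = -118*(-31/190 + 12/197) = -118*(-3827/37430) = 225793/18715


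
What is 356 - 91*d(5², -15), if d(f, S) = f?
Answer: -1919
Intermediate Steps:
356 - 91*d(5², -15) = 356 - 91*5² = 356 - 91*25 = 356 - 2275 = -1919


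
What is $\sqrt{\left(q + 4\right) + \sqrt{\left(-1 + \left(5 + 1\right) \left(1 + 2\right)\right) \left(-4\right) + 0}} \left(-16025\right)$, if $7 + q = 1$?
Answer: $- 16025 \sqrt{-2 + 2 i \sqrt{17}} \approx -28857.0 - 36692.0 i$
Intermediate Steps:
$q = -6$ ($q = -7 + 1 = -6$)
$\sqrt{\left(q + 4\right) + \sqrt{\left(-1 + \left(5 + 1\right) \left(1 + 2\right)\right) \left(-4\right) + 0}} \left(-16025\right) = \sqrt{\left(-6 + 4\right) + \sqrt{\left(-1 + \left(5 + 1\right) \left(1 + 2\right)\right) \left(-4\right) + 0}} \left(-16025\right) = \sqrt{-2 + \sqrt{\left(-1 + 6 \cdot 3\right) \left(-4\right) + 0}} \left(-16025\right) = \sqrt{-2 + \sqrt{\left(-1 + 18\right) \left(-4\right) + 0}} \left(-16025\right) = \sqrt{-2 + \sqrt{17 \left(-4\right) + 0}} \left(-16025\right) = \sqrt{-2 + \sqrt{-68 + 0}} \left(-16025\right) = \sqrt{-2 + \sqrt{-68}} \left(-16025\right) = \sqrt{-2 + 2 i \sqrt{17}} \left(-16025\right) = - 16025 \sqrt{-2 + 2 i \sqrt{17}}$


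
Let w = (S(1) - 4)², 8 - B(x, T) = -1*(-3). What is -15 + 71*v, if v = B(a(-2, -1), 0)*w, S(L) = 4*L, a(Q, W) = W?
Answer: -15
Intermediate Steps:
B(x, T) = 5 (B(x, T) = 8 - (-1)*(-3) = 8 - 1*3 = 8 - 3 = 5)
w = 0 (w = (4*1 - 4)² = (4 - 4)² = 0² = 0)
v = 0 (v = 5*0 = 0)
-15 + 71*v = -15 + 71*0 = -15 + 0 = -15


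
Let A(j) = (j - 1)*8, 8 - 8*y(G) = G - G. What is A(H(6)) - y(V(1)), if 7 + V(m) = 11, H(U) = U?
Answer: 39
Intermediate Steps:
V(m) = 4 (V(m) = -7 + 11 = 4)
y(G) = 1 (y(G) = 1 - (G - G)/8 = 1 - ⅛*0 = 1 + 0 = 1)
A(j) = -8 + 8*j (A(j) = (-1 + j)*8 = -8 + 8*j)
A(H(6)) - y(V(1)) = (-8 + 8*6) - 1*1 = (-8 + 48) - 1 = 40 - 1 = 39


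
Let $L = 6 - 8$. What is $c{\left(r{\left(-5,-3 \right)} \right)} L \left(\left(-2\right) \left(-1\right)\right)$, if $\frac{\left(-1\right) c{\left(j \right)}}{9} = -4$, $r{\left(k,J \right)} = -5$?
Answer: $-144$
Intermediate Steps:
$L = -2$ ($L = 6 - 8 = -2$)
$c{\left(j \right)} = 36$ ($c{\left(j \right)} = \left(-9\right) \left(-4\right) = 36$)
$c{\left(r{\left(-5,-3 \right)} \right)} L \left(\left(-2\right) \left(-1\right)\right) = 36 \left(-2\right) \left(\left(-2\right) \left(-1\right)\right) = \left(-72\right) 2 = -144$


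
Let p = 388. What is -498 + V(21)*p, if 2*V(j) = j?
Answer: 3576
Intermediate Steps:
V(j) = j/2
-498 + V(21)*p = -498 + ((1/2)*21)*388 = -498 + (21/2)*388 = -498 + 4074 = 3576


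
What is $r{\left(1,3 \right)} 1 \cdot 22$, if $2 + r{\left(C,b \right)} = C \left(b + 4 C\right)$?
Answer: $110$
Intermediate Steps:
$r{\left(C,b \right)} = -2 + C \left(b + 4 C\right)$
$r{\left(1,3 \right)} 1 \cdot 22 = \left(-2 + 4 \cdot 1^{2} + 1 \cdot 3\right) 1 \cdot 22 = \left(-2 + 4 \cdot 1 + 3\right) 1 \cdot 22 = \left(-2 + 4 + 3\right) 1 \cdot 22 = 5 \cdot 1 \cdot 22 = 5 \cdot 22 = 110$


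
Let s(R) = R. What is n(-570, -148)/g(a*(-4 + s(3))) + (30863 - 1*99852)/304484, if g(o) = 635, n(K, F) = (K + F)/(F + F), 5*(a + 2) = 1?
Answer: -398392279/1788462895 ≈ -0.22276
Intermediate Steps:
a = -9/5 (a = -2 + (⅕)*1 = -2 + ⅕ = -9/5 ≈ -1.8000)
n(K, F) = (F + K)/(2*F) (n(K, F) = (F + K)/((2*F)) = (F + K)*(1/(2*F)) = (F + K)/(2*F))
n(-570, -148)/g(a*(-4 + s(3))) + (30863 - 1*99852)/304484 = ((½)*(-148 - 570)/(-148))/635 + (30863 - 1*99852)/304484 = ((½)*(-1/148)*(-718))*(1/635) + (30863 - 99852)*(1/304484) = (359/148)*(1/635) - 68989*1/304484 = 359/93980 - 68989/304484 = -398392279/1788462895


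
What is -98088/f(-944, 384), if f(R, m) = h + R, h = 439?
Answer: 98088/505 ≈ 194.23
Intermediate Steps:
f(R, m) = 439 + R
-98088/f(-944, 384) = -98088/(439 - 944) = -98088/(-505) = -98088*(-1/505) = 98088/505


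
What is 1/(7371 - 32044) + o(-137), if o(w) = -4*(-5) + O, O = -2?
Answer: 444113/24673 ≈ 18.000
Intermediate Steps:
o(w) = 18 (o(w) = -4*(-5) - 2 = 20 - 2 = 18)
1/(7371 - 32044) + o(-137) = 1/(7371 - 32044) + 18 = 1/(-24673) + 18 = -1/24673 + 18 = 444113/24673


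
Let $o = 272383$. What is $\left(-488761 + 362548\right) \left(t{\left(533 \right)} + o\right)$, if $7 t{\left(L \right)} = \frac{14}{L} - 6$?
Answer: $- \frac{128264944323057}{3731} \approx -3.4378 \cdot 10^{10}$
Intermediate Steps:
$t{\left(L \right)} = - \frac{6}{7} + \frac{2}{L}$ ($t{\left(L \right)} = \frac{\frac{14}{L} - 6}{7} = \frac{-6 + \frac{14}{L}}{7} = - \frac{6}{7} + \frac{2}{L}$)
$\left(-488761 + 362548\right) \left(t{\left(533 \right)} + o\right) = \left(-488761 + 362548\right) \left(\left(- \frac{6}{7} + \frac{2}{533}\right) + 272383\right) = - 126213 \left(\left(- \frac{6}{7} + 2 \cdot \frac{1}{533}\right) + 272383\right) = - 126213 \left(\left(- \frac{6}{7} + \frac{2}{533}\right) + 272383\right) = - 126213 \left(- \frac{3184}{3731} + 272383\right) = \left(-126213\right) \frac{1016257789}{3731} = - \frac{128264944323057}{3731}$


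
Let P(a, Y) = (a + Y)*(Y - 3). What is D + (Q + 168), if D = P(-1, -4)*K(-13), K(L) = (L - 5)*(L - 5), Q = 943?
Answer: 12451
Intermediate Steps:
P(a, Y) = (-3 + Y)*(Y + a) (P(a, Y) = (Y + a)*(-3 + Y) = (-3 + Y)*(Y + a))
K(L) = (-5 + L)**2 (K(L) = (-5 + L)*(-5 + L) = (-5 + L)**2)
D = 11340 (D = ((-4)**2 - 3*(-4) - 3*(-1) - 4*(-1))*(-5 - 13)**2 = (16 + 12 + 3 + 4)*(-18)**2 = 35*324 = 11340)
D + (Q + 168) = 11340 + (943 + 168) = 11340 + 1111 = 12451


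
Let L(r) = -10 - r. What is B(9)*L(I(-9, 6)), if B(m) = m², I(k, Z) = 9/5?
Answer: -4779/5 ≈ -955.80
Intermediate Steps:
I(k, Z) = 9/5 (I(k, Z) = 9*(⅕) = 9/5)
B(9)*L(I(-9, 6)) = 9²*(-10 - 1*9/5) = 81*(-10 - 9/5) = 81*(-59/5) = -4779/5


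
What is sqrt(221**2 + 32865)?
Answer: sqrt(81706) ≈ 285.84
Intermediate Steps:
sqrt(221**2 + 32865) = sqrt(48841 + 32865) = sqrt(81706)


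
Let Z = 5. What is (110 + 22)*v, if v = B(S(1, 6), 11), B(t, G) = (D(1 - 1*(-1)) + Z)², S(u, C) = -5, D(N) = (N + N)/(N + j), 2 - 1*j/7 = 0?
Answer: 14553/4 ≈ 3638.3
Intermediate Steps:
j = 14 (j = 14 - 7*0 = 14 + 0 = 14)
D(N) = 2*N/(14 + N) (D(N) = (N + N)/(N + 14) = (2*N)/(14 + N) = 2*N/(14 + N))
B(t, G) = 441/16 (B(t, G) = (2*(1 - 1*(-1))/(14 + (1 - 1*(-1))) + 5)² = (2*(1 + 1)/(14 + (1 + 1)) + 5)² = (2*2/(14 + 2) + 5)² = (2*2/16 + 5)² = (2*2*(1/16) + 5)² = (¼ + 5)² = (21/4)² = 441/16)
v = 441/16 ≈ 27.563
(110 + 22)*v = (110 + 22)*(441/16) = 132*(441/16) = 14553/4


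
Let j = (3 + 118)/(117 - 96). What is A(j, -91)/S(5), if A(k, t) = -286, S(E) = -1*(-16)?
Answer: -143/8 ≈ -17.875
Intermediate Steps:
S(E) = 16
j = 121/21 ≈ 5.7619
A(j, -91)/S(5) = -286/16 = -286*1/16 = -143/8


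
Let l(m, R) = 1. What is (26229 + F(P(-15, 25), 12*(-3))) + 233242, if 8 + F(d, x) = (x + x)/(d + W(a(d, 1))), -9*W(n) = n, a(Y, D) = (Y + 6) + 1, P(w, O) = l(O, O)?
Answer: 258815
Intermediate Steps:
P(w, O) = 1
a(Y, D) = 7 + Y (a(Y, D) = (6 + Y) + 1 = 7 + Y)
W(n) = -n/9
F(d, x) = -8 + 2*x/(-7/9 + 8*d/9) (F(d, x) = -8 + (x + x)/(d - (7 + d)/9) = -8 + (2*x)/(d + (-7/9 - d/9)) = -8 + (2*x)/(-7/9 + 8*d/9) = -8 + 2*x/(-7/9 + 8*d/9))
(26229 + F(P(-15, 25), 12*(-3))) + 233242 = (26229 + 2*(28 - 32*1 + 9*(12*(-3)))/(-7 + 8*1)) + 233242 = (26229 + 2*(28 - 32 + 9*(-36))/(-7 + 8)) + 233242 = (26229 + 2*(28 - 32 - 324)/1) + 233242 = (26229 + 2*1*(-328)) + 233242 = (26229 - 656) + 233242 = 25573 + 233242 = 258815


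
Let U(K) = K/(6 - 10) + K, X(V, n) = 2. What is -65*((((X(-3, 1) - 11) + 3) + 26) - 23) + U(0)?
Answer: 195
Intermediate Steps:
U(K) = 3*K/4 (U(K) = K/(-4) + K = -K/4 + K = 3*K/4)
-65*((((X(-3, 1) - 11) + 3) + 26) - 23) + U(0) = -65*((((2 - 11) + 3) + 26) - 23) + (3/4)*0 = -65*(((-9 + 3) + 26) - 23) + 0 = -65*((-6 + 26) - 23) + 0 = -65*(20 - 23) + 0 = -65*(-3) + 0 = 195 + 0 = 195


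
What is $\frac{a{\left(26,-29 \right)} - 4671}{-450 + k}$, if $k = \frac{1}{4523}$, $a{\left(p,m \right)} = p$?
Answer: $\frac{21009335}{2035349} \approx 10.322$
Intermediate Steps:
$k = \frac{1}{4523} \approx 0.00022109$
$\frac{a{\left(26,-29 \right)} - 4671}{-450 + k} = \frac{26 - 4671}{-450 + \frac{1}{4523}} = - \frac{4645}{- \frac{2035349}{4523}} = \left(-4645\right) \left(- \frac{4523}{2035349}\right) = \frac{21009335}{2035349}$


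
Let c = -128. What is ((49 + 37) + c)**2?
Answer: 1764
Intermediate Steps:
((49 + 37) + c)**2 = ((49 + 37) - 128)**2 = (86 - 128)**2 = (-42)**2 = 1764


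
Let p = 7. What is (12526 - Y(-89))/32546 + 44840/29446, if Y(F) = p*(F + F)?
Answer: 466223238/239587379 ≈ 1.9459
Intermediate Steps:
Y(F) = 14*F (Y(F) = 7*(F + F) = 7*(2*F) = 14*F)
(12526 - Y(-89))/32546 + 44840/29446 = (12526 - 14*(-89))/32546 + 44840/29446 = (12526 - 1*(-1246))*(1/32546) + 44840*(1/29446) = (12526 + 1246)*(1/32546) + 22420/14723 = 13772*(1/32546) + 22420/14723 = 6886/16273 + 22420/14723 = 466223238/239587379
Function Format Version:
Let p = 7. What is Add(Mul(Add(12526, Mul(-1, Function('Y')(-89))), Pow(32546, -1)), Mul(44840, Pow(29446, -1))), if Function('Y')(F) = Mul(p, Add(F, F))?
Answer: Rational(466223238, 239587379) ≈ 1.9459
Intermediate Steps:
Function('Y')(F) = Mul(14, F) (Function('Y')(F) = Mul(7, Add(F, F)) = Mul(7, Mul(2, F)) = Mul(14, F))
Add(Mul(Add(12526, Mul(-1, Function('Y')(-89))), Pow(32546, -1)), Mul(44840, Pow(29446, -1))) = Add(Mul(Add(12526, Mul(-1, Mul(14, -89))), Pow(32546, -1)), Mul(44840, Pow(29446, -1))) = Add(Mul(Add(12526, Mul(-1, -1246)), Rational(1, 32546)), Mul(44840, Rational(1, 29446))) = Add(Mul(Add(12526, 1246), Rational(1, 32546)), Rational(22420, 14723)) = Add(Mul(13772, Rational(1, 32546)), Rational(22420, 14723)) = Add(Rational(6886, 16273), Rational(22420, 14723)) = Rational(466223238, 239587379)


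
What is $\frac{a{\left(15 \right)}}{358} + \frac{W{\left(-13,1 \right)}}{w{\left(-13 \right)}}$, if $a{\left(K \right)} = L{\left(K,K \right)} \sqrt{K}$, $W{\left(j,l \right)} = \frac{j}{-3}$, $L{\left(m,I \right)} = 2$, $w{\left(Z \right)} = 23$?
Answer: $\frac{13}{69} + \frac{\sqrt{15}}{179} \approx 0.21004$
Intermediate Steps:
$W{\left(j,l \right)} = - \frac{j}{3}$ ($W{\left(j,l \right)} = j \left(- \frac{1}{3}\right) = - \frac{j}{3}$)
$a{\left(K \right)} = 2 \sqrt{K}$
$\frac{a{\left(15 \right)}}{358} + \frac{W{\left(-13,1 \right)}}{w{\left(-13 \right)}} = \frac{2 \sqrt{15}}{358} + \frac{\left(- \frac{1}{3}\right) \left(-13\right)}{23} = 2 \sqrt{15} \cdot \frac{1}{358} + \frac{13}{3} \cdot \frac{1}{23} = \frac{\sqrt{15}}{179} + \frac{13}{69} = \frac{13}{69} + \frac{\sqrt{15}}{179}$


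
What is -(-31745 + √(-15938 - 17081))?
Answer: 31745 - I*√33019 ≈ 31745.0 - 181.71*I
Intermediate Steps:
-(-31745 + √(-15938 - 17081)) = -(-31745 + √(-33019)) = -(-31745 + I*√33019) = 31745 - I*√33019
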